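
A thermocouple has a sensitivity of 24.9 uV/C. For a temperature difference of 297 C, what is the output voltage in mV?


The thermocouple output V = sensitivity * dT.
V = 24.9 uV/C * 297 C
V = 7395.3 uV
V = 7.395 mV

7.395 mV


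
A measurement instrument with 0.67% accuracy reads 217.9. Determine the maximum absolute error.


Absolute error = (accuracy% / 100) * reading.
Error = (0.67 / 100) * 217.9
Error = 0.0067 * 217.9
Error = 1.4599

1.4599


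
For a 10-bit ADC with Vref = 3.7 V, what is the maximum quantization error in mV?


The maximum quantization error is +/- LSB/2.
LSB = Vref / 2^n = 3.7 / 1024 = 0.00361328 V
Max error = LSB / 2 = 0.00361328 / 2 = 0.00180664 V
Max error = 1.8066 mV

1.8066 mV


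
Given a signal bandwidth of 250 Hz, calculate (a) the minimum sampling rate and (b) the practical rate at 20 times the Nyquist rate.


By Nyquist theorem, fs_min = 2 * fmax.
fs_min = 2 * 250 = 500 Hz
Practical rate = 20 * fs_min = 20 * 500 = 10000 Hz

fs_min = 500 Hz, fs_practical = 10000 Hz


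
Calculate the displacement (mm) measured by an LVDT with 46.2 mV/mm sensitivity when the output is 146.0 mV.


Displacement = Vout / sensitivity.
d = 146.0 / 46.2
d = 3.16 mm

3.16 mm


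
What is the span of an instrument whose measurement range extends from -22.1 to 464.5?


Span = upper range - lower range.
Span = 464.5 - (-22.1)
Span = 486.6

486.6


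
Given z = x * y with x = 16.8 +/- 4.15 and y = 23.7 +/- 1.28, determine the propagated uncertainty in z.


For a product z = x*y, the relative uncertainty is:
uz/z = sqrt((ux/x)^2 + (uy/y)^2)
Relative uncertainties: ux/x = 4.15/16.8 = 0.247024
uy/y = 1.28/23.7 = 0.054008
z = 16.8 * 23.7 = 398.2
uz = 398.2 * sqrt(0.247024^2 + 0.054008^2) = 100.678

100.678


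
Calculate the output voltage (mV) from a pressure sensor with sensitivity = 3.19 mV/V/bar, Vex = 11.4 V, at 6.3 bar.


Output = sensitivity * Vex * P.
Vout = 3.19 * 11.4 * 6.3
Vout = 36.366 * 6.3
Vout = 229.11 mV

229.11 mV


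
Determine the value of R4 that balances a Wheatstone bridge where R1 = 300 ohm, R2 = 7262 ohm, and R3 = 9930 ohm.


At balance: R1*R4 = R2*R3, so R4 = R2*R3/R1.
R4 = 7262 * 9930 / 300
R4 = 72111660 / 300
R4 = 240372.2 ohm

240372.2 ohm


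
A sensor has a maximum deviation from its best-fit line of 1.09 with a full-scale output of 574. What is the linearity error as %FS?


Linearity error = (max deviation / full scale) * 100%.
Linearity = (1.09 / 574) * 100
Linearity = 0.19 %FS

0.19 %FS


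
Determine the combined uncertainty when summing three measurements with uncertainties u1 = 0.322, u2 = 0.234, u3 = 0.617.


For a sum of independent quantities, uc = sqrt(u1^2 + u2^2 + u3^2).
uc = sqrt(0.322^2 + 0.234^2 + 0.617^2)
uc = sqrt(0.103684 + 0.054756 + 0.380689)
uc = 0.7343

0.7343


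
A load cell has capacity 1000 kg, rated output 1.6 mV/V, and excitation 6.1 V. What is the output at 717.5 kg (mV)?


Vout = rated_output * Vex * (load / capacity).
Vout = 1.6 * 6.1 * (717.5 / 1000)
Vout = 1.6 * 6.1 * 0.7175
Vout = 7.003 mV

7.003 mV


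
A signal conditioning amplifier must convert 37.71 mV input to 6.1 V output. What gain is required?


Gain = Vout / Vin (converting to same units).
G = 6.1 V / 37.71 mV
G = 6100.0 mV / 37.71 mV
G = 161.76

161.76


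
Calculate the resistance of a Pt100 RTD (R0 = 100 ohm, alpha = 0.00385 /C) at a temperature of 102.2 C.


The RTD equation: Rt = R0 * (1 + alpha * T).
Rt = 100 * (1 + 0.00385 * 102.2)
Rt = 100 * (1 + 0.39347)
Rt = 100 * 1.39347
Rt = 139.347 ohm

139.347 ohm


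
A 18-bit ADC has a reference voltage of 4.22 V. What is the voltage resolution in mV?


The resolution (LSB) of an ADC is Vref / 2^n.
LSB = 4.22 / 2^18
LSB = 4.22 / 262144
LSB = 1.61e-05 V = 0.01609802 mV

0.01609802 mV


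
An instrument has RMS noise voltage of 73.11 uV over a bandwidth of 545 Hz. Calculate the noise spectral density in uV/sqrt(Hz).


Noise spectral density = Vrms / sqrt(BW).
NSD = 73.11 / sqrt(545)
NSD = 73.11 / 23.3452
NSD = 3.1317 uV/sqrt(Hz)

3.1317 uV/sqrt(Hz)


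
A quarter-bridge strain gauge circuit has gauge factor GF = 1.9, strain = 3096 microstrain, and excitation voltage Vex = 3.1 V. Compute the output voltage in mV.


Quarter bridge output: Vout = (GF * epsilon * Vex) / 4.
Vout = (1.9 * 3096e-6 * 3.1) / 4
Vout = 0.01823544 / 4 V
Vout = 0.00455886 V = 4.5589 mV

4.5589 mV


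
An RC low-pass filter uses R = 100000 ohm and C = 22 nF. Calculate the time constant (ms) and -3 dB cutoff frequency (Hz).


Time constant: tau = R * C.
tau = 100000 * 2.20e-08 = 0.0022 s
tau = 2.2 ms
Cutoff frequency: fc = 1 / (2*pi*R*C).
fc = 1 / (2*pi*0.0022) = 72.34 Hz

tau = 2.2 ms, fc = 72.34 Hz


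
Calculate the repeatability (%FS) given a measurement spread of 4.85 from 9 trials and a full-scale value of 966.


Repeatability = (spread / full scale) * 100%.
R = (4.85 / 966) * 100
R = 0.502 %FS

0.502 %FS


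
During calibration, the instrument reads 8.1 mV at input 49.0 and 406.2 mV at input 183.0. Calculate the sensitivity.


Sensitivity = (y2 - y1) / (x2 - x1).
S = (406.2 - 8.1) / (183.0 - 49.0)
S = 398.1 / 134.0
S = 2.9709 mV/unit

2.9709 mV/unit


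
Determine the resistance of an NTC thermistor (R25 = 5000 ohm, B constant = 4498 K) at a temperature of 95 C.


NTC thermistor equation: Rt = R25 * exp(B * (1/T - 1/T25)).
T in Kelvin: 368.15 K, T25 = 298.15 K
1/T - 1/T25 = 1/368.15 - 1/298.15 = -0.00063773
B * (1/T - 1/T25) = 4498 * -0.00063773 = -2.8685
Rt = 5000 * exp(-2.8685) = 283.9 ohm

283.9 ohm


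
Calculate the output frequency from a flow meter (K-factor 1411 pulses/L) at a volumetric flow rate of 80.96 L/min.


Frequency = K * Q / 60 (converting L/min to L/s).
f = 1411 * 80.96 / 60
f = 114234.56 / 60
f = 1903.91 Hz

1903.91 Hz


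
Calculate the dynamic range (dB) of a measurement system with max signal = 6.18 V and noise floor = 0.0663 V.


Dynamic range = 20 * log10(Vmax / Vnoise).
DR = 20 * log10(6.18 / 0.0663)
DR = 20 * log10(93.21)
DR = 39.39 dB

39.39 dB


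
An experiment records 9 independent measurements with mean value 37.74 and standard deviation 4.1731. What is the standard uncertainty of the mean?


The standard uncertainty for Type A evaluation is u = s / sqrt(n).
u = 4.1731 / sqrt(9)
u = 4.1731 / 3.0
u = 1.391

1.391


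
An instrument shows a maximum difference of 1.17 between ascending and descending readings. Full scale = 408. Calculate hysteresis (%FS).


Hysteresis = (max difference / full scale) * 100%.
H = (1.17 / 408) * 100
H = 0.287 %FS

0.287 %FS


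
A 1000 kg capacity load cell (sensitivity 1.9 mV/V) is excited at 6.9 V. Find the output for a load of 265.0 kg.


Vout = rated_output * Vex * (load / capacity).
Vout = 1.9 * 6.9 * (265.0 / 1000)
Vout = 1.9 * 6.9 * 0.265
Vout = 3.474 mV

3.474 mV


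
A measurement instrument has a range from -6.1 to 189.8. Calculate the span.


Span = upper range - lower range.
Span = 189.8 - (-6.1)
Span = 195.9

195.9


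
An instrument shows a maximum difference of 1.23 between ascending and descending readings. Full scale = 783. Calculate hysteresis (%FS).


Hysteresis = (max difference / full scale) * 100%.
H = (1.23 / 783) * 100
H = 0.157 %FS

0.157 %FS


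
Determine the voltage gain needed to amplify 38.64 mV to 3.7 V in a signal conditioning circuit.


Gain = Vout / Vin (converting to same units).
G = 3.7 V / 38.64 mV
G = 3700.0 mV / 38.64 mV
G = 95.76

95.76


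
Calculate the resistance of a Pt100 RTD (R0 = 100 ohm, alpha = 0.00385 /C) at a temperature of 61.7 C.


The RTD equation: Rt = R0 * (1 + alpha * T).
Rt = 100 * (1 + 0.00385 * 61.7)
Rt = 100 * (1 + 0.237545)
Rt = 100 * 1.237545
Rt = 123.754 ohm

123.754 ohm


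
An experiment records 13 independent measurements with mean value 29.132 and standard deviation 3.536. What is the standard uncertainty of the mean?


The standard uncertainty for Type A evaluation is u = s / sqrt(n).
u = 3.536 / sqrt(13)
u = 3.536 / 3.6056
u = 0.9807

0.9807


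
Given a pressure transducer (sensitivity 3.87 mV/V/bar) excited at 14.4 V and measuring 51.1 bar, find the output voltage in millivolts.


Output = sensitivity * Vex * P.
Vout = 3.87 * 14.4 * 51.1
Vout = 55.728 * 51.1
Vout = 2847.7 mV

2847.7 mV


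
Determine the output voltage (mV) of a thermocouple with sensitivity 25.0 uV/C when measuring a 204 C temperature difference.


The thermocouple output V = sensitivity * dT.
V = 25.0 uV/C * 204 C
V = 5100.0 uV
V = 5.1 mV

5.1 mV


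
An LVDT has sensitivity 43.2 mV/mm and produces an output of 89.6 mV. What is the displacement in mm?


Displacement = Vout / sensitivity.
d = 89.6 / 43.2
d = 2.074 mm

2.074 mm


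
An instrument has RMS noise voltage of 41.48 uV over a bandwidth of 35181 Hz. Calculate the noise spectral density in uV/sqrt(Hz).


Noise spectral density = Vrms / sqrt(BW).
NSD = 41.48 / sqrt(35181)
NSD = 41.48 / 187.566
NSD = 0.2211 uV/sqrt(Hz)

0.2211 uV/sqrt(Hz)


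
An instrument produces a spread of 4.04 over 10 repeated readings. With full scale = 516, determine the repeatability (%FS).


Repeatability = (spread / full scale) * 100%.
R = (4.04 / 516) * 100
R = 0.783 %FS

0.783 %FS


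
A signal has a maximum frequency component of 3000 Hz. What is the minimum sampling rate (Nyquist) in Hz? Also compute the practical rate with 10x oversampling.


By Nyquist theorem, fs_min = 2 * fmax.
fs_min = 2 * 3000 = 6000 Hz
Practical rate = 10 * fs_min = 10 * 6000 = 60000 Hz

fs_min = 6000 Hz, fs_practical = 60000 Hz


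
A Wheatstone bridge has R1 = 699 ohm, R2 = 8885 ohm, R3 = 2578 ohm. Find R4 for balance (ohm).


At balance: R1*R4 = R2*R3, so R4 = R2*R3/R1.
R4 = 8885 * 2578 / 699
R4 = 22905530 / 699
R4 = 32769.0 ohm

32769.0 ohm


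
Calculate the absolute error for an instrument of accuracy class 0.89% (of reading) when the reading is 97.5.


Absolute error = (accuracy% / 100) * reading.
Error = (0.89 / 100) * 97.5
Error = 0.0089 * 97.5
Error = 0.8678

0.8678


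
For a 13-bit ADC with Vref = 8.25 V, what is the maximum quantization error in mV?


The maximum quantization error is +/- LSB/2.
LSB = Vref / 2^n = 8.25 / 8192 = 0.00100708 V
Max error = LSB / 2 = 0.00100708 / 2 = 0.00050354 V
Max error = 0.5035 mV

0.5035 mV


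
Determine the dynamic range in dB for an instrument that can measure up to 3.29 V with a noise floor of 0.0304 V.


Dynamic range = 20 * log10(Vmax / Vnoise).
DR = 20 * log10(3.29 / 0.0304)
DR = 20 * log10(108.22)
DR = 40.69 dB

40.69 dB


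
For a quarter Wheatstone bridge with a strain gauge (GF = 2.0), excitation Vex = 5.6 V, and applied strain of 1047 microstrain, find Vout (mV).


Quarter bridge output: Vout = (GF * epsilon * Vex) / 4.
Vout = (2.0 * 1047e-6 * 5.6) / 4
Vout = 0.0117264 / 4 V
Vout = 0.0029316 V = 2.9316 mV

2.9316 mV


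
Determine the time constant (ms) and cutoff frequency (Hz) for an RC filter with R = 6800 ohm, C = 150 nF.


Time constant: tau = R * C.
tau = 6800 * 1.50e-07 = 0.00102 s
tau = 1.02 ms
Cutoff frequency: fc = 1 / (2*pi*R*C).
fc = 1 / (2*pi*0.00102) = 156.03 Hz

tau = 1.02 ms, fc = 156.03 Hz


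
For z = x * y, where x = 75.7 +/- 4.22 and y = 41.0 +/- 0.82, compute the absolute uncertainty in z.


For a product z = x*y, the relative uncertainty is:
uz/z = sqrt((ux/x)^2 + (uy/y)^2)
Relative uncertainties: ux/x = 4.22/75.7 = 0.055746
uy/y = 0.82/41.0 = 0.02
z = 75.7 * 41.0 = 3103.7
uz = 3103.7 * sqrt(0.055746^2 + 0.02^2) = 183.818

183.818


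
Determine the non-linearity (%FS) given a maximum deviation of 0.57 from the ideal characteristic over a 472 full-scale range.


Linearity error = (max deviation / full scale) * 100%.
Linearity = (0.57 / 472) * 100
Linearity = 0.121 %FS

0.121 %FS


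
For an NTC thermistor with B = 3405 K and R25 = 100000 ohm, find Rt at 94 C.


NTC thermistor equation: Rt = R25 * exp(B * (1/T - 1/T25)).
T in Kelvin: 367.15 K, T25 = 298.15 K
1/T - 1/T25 = 1/367.15 - 1/298.15 = -0.00063033
B * (1/T - 1/T25) = 3405 * -0.00063033 = -2.1463
Rt = 100000 * exp(-2.1463) = 11691.7 ohm

11691.7 ohm


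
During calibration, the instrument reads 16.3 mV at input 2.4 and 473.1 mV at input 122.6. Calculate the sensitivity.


Sensitivity = (y2 - y1) / (x2 - x1).
S = (473.1 - 16.3) / (122.6 - 2.4)
S = 456.8 / 120.2
S = 3.8003 mV/unit

3.8003 mV/unit


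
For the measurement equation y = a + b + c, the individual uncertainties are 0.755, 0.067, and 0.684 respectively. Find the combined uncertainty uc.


For a sum of independent quantities, uc = sqrt(u1^2 + u2^2 + u3^2).
uc = sqrt(0.755^2 + 0.067^2 + 0.684^2)
uc = sqrt(0.570025 + 0.004489 + 0.467856)
uc = 1.021

1.021


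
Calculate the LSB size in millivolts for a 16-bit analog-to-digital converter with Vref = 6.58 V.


The resolution (LSB) of an ADC is Vref / 2^n.
LSB = 6.58 / 2^16
LSB = 6.58 / 65536
LSB = 0.0001004 V = 0.10040283 mV

0.10040283 mV


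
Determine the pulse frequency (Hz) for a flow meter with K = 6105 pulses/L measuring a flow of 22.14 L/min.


Frequency = K * Q / 60 (converting L/min to L/s).
f = 6105 * 22.14 / 60
f = 135164.7 / 60
f = 2252.75 Hz

2252.75 Hz


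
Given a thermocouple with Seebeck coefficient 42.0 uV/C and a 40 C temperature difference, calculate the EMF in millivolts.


The thermocouple output V = sensitivity * dT.
V = 42.0 uV/C * 40 C
V = 1680.0 uV
V = 1.68 mV

1.68 mV


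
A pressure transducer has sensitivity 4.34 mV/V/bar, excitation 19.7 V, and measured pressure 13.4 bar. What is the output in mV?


Output = sensitivity * Vex * P.
Vout = 4.34 * 19.7 * 13.4
Vout = 85.498 * 13.4
Vout = 1145.67 mV

1145.67 mV


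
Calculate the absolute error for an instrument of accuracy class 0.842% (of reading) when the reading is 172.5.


Absolute error = (accuracy% / 100) * reading.
Error = (0.842 / 100) * 172.5
Error = 0.00842 * 172.5
Error = 1.4525

1.4525


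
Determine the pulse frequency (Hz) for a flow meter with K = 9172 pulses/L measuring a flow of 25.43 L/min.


Frequency = K * Q / 60 (converting L/min to L/s).
f = 9172 * 25.43 / 60
f = 233243.96 / 60
f = 3887.4 Hz

3887.4 Hz


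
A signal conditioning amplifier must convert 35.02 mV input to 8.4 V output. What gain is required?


Gain = Vout / Vin (converting to same units).
G = 8.4 V / 35.02 mV
G = 8400.0 mV / 35.02 mV
G = 239.86

239.86


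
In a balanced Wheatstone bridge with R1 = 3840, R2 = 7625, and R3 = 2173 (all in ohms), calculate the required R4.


At balance: R1*R4 = R2*R3, so R4 = R2*R3/R1.
R4 = 7625 * 2173 / 3840
R4 = 16569125 / 3840
R4 = 4314.88 ohm

4314.88 ohm


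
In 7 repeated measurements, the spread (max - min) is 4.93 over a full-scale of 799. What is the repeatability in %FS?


Repeatability = (spread / full scale) * 100%.
R = (4.93 / 799) * 100
R = 0.617 %FS

0.617 %FS


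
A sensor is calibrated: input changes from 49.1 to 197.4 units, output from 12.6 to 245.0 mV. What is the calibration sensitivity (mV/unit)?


Sensitivity = (y2 - y1) / (x2 - x1).
S = (245.0 - 12.6) / (197.4 - 49.1)
S = 232.4 / 148.3
S = 1.5671 mV/unit

1.5671 mV/unit


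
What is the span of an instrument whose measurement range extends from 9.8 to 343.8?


Span = upper range - lower range.
Span = 343.8 - (9.8)
Span = 334.0

334.0


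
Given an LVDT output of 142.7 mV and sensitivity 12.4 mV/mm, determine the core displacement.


Displacement = Vout / sensitivity.
d = 142.7 / 12.4
d = 11.508 mm

11.508 mm


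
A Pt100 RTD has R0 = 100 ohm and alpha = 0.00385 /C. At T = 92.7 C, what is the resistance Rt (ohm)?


The RTD equation: Rt = R0 * (1 + alpha * T).
Rt = 100 * (1 + 0.00385 * 92.7)
Rt = 100 * (1 + 0.356895)
Rt = 100 * 1.356895
Rt = 135.69 ohm

135.69 ohm


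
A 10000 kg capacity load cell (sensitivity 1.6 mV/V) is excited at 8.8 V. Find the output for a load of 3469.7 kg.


Vout = rated_output * Vex * (load / capacity).
Vout = 1.6 * 8.8 * (3469.7 / 10000)
Vout = 1.6 * 8.8 * 0.34697
Vout = 4.885 mV

4.885 mV


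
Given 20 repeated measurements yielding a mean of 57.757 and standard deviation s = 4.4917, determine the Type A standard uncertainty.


The standard uncertainty for Type A evaluation is u = s / sqrt(n).
u = 4.4917 / sqrt(20)
u = 4.4917 / 4.4721
u = 1.0044

1.0044


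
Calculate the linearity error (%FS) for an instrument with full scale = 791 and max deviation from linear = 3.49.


Linearity error = (max deviation / full scale) * 100%.
Linearity = (3.49 / 791) * 100
Linearity = 0.441 %FS

0.441 %FS


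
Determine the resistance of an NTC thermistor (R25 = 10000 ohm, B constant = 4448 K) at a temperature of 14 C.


NTC thermistor equation: Rt = R25 * exp(B * (1/T - 1/T25)).
T in Kelvin: 287.15 K, T25 = 298.15 K
1/T - 1/T25 = 1/287.15 - 1/298.15 = 0.00012848
B * (1/T - 1/T25) = 4448 * 0.00012848 = 0.5715
Rt = 10000 * exp(0.5715) = 17709.2 ohm

17709.2 ohm


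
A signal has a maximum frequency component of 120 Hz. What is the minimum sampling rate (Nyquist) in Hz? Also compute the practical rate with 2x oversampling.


By Nyquist theorem, fs_min = 2 * fmax.
fs_min = 2 * 120 = 240 Hz
Practical rate = 2 * fs_min = 2 * 240 = 480 Hz

fs_min = 240 Hz, fs_practical = 480 Hz


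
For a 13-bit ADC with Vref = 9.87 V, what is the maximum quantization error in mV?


The maximum quantization error is +/- LSB/2.
LSB = Vref / 2^n = 9.87 / 8192 = 0.00120483 V
Max error = LSB / 2 = 0.00120483 / 2 = 0.00060242 V
Max error = 0.6024 mV

0.6024 mV


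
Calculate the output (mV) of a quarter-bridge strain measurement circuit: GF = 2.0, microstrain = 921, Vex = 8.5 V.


Quarter bridge output: Vout = (GF * epsilon * Vex) / 4.
Vout = (2.0 * 921e-6 * 8.5) / 4
Vout = 0.015657 / 4 V
Vout = 0.00391425 V = 3.9142 mV

3.9142 mV


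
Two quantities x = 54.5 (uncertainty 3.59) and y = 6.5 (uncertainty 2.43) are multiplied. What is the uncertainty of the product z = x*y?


For a product z = x*y, the relative uncertainty is:
uz/z = sqrt((ux/x)^2 + (uy/y)^2)
Relative uncertainties: ux/x = 3.59/54.5 = 0.065872
uy/y = 2.43/6.5 = 0.373846
z = 54.5 * 6.5 = 354.2
uz = 354.2 * sqrt(0.065872^2 + 0.373846^2) = 134.475

134.475


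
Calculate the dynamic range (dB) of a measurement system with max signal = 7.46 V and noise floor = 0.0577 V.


Dynamic range = 20 * log10(Vmax / Vnoise).
DR = 20 * log10(7.46 / 0.0577)
DR = 20 * log10(129.29)
DR = 42.23 dB

42.23 dB


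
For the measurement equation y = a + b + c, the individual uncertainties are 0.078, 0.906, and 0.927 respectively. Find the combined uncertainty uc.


For a sum of independent quantities, uc = sqrt(u1^2 + u2^2 + u3^2).
uc = sqrt(0.078^2 + 0.906^2 + 0.927^2)
uc = sqrt(0.006084 + 0.820836 + 0.859329)
uc = 1.2986

1.2986


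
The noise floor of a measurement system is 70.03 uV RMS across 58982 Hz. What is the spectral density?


Noise spectral density = Vrms / sqrt(BW).
NSD = 70.03 / sqrt(58982)
NSD = 70.03 / 242.8621
NSD = 0.2884 uV/sqrt(Hz)

0.2884 uV/sqrt(Hz)


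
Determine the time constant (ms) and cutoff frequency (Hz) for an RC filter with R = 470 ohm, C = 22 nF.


Time constant: tau = R * C.
tau = 470 * 2.20e-08 = 1.034e-05 s
tau = 0.0103 ms
Cutoff frequency: fc = 1 / (2*pi*R*C).
fc = 1 / (2*pi*1.034e-05) = 15392.16 Hz

tau = 0.0103 ms, fc = 15392.16 Hz


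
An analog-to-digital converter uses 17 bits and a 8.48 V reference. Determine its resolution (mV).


The resolution (LSB) of an ADC is Vref / 2^n.
LSB = 8.48 / 2^17
LSB = 8.48 / 131072
LSB = 6.47e-05 V = 0.06469727 mV

0.06469727 mV


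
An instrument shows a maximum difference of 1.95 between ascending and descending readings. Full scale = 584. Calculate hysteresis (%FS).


Hysteresis = (max difference / full scale) * 100%.
H = (1.95 / 584) * 100
H = 0.334 %FS

0.334 %FS


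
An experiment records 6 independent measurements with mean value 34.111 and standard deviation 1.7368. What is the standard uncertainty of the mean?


The standard uncertainty for Type A evaluation is u = s / sqrt(n).
u = 1.7368 / sqrt(6)
u = 1.7368 / 2.4495
u = 0.709

0.709


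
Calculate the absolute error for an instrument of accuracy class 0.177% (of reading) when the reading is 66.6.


Absolute error = (accuracy% / 100) * reading.
Error = (0.177 / 100) * 66.6
Error = 0.00177 * 66.6
Error = 0.1179

0.1179


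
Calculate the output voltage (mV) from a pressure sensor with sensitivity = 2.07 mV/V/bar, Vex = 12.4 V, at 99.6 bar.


Output = sensitivity * Vex * P.
Vout = 2.07 * 12.4 * 99.6
Vout = 25.668 * 99.6
Vout = 2556.53 mV

2556.53 mV


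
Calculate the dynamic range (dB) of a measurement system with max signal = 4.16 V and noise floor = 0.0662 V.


Dynamic range = 20 * log10(Vmax / Vnoise).
DR = 20 * log10(4.16 / 0.0662)
DR = 20 * log10(62.84)
DR = 35.96 dB

35.96 dB


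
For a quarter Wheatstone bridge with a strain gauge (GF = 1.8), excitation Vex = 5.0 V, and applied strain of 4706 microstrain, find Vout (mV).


Quarter bridge output: Vout = (GF * epsilon * Vex) / 4.
Vout = (1.8 * 4706e-6 * 5.0) / 4
Vout = 0.042354 / 4 V
Vout = 0.0105885 V = 10.5885 mV

10.5885 mV


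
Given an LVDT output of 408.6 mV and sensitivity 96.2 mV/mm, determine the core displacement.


Displacement = Vout / sensitivity.
d = 408.6 / 96.2
d = 4.247 mm

4.247 mm


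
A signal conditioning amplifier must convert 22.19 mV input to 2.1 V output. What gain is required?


Gain = Vout / Vin (converting to same units).
G = 2.1 V / 22.19 mV
G = 2100.0 mV / 22.19 mV
G = 94.64

94.64


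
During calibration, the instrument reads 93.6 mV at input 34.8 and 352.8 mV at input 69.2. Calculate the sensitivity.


Sensitivity = (y2 - y1) / (x2 - x1).
S = (352.8 - 93.6) / (69.2 - 34.8)
S = 259.2 / 34.4
S = 7.5349 mV/unit

7.5349 mV/unit


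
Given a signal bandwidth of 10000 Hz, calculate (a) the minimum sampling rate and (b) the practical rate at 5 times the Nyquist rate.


By Nyquist theorem, fs_min = 2 * fmax.
fs_min = 2 * 10000 = 20000 Hz
Practical rate = 5 * fs_min = 5 * 20000 = 100000 Hz

fs_min = 20000 Hz, fs_practical = 100000 Hz


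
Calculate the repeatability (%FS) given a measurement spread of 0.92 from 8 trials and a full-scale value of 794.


Repeatability = (spread / full scale) * 100%.
R = (0.92 / 794) * 100
R = 0.116 %FS

0.116 %FS


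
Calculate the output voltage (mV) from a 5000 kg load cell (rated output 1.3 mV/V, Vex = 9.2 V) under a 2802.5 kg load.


Vout = rated_output * Vex * (load / capacity).
Vout = 1.3 * 9.2 * (2802.5 / 5000)
Vout = 1.3 * 9.2 * 0.5605
Vout = 6.704 mV

6.704 mV


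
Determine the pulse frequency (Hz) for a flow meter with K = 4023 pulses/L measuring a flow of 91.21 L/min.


Frequency = K * Q / 60 (converting L/min to L/s).
f = 4023 * 91.21 / 60
f = 366937.83 / 60
f = 6115.63 Hz

6115.63 Hz


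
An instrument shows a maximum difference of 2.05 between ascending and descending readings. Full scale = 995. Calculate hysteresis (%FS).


Hysteresis = (max difference / full scale) * 100%.
H = (2.05 / 995) * 100
H = 0.206 %FS

0.206 %FS


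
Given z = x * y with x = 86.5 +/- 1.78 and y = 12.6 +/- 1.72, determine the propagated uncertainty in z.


For a product z = x*y, the relative uncertainty is:
uz/z = sqrt((ux/x)^2 + (uy/y)^2)
Relative uncertainties: ux/x = 1.78/86.5 = 0.020578
uy/y = 1.72/12.6 = 0.136508
z = 86.5 * 12.6 = 1089.9
uz = 1089.9 * sqrt(0.020578^2 + 0.136508^2) = 150.461

150.461


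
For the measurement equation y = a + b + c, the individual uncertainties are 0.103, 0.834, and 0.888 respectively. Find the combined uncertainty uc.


For a sum of independent quantities, uc = sqrt(u1^2 + u2^2 + u3^2).
uc = sqrt(0.103^2 + 0.834^2 + 0.888^2)
uc = sqrt(0.010609 + 0.695556 + 0.788544)
uc = 1.2226

1.2226


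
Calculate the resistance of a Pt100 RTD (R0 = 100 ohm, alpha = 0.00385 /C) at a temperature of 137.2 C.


The RTD equation: Rt = R0 * (1 + alpha * T).
Rt = 100 * (1 + 0.00385 * 137.2)
Rt = 100 * (1 + 0.52822)
Rt = 100 * 1.52822
Rt = 152.822 ohm

152.822 ohm


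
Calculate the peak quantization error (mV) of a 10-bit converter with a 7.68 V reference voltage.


The maximum quantization error is +/- LSB/2.
LSB = Vref / 2^n = 7.68 / 1024 = 0.0075 V
Max error = LSB / 2 = 0.0075 / 2 = 0.00375 V
Max error = 3.75 mV

3.75 mV


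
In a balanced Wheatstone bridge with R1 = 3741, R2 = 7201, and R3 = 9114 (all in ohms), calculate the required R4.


At balance: R1*R4 = R2*R3, so R4 = R2*R3/R1.
R4 = 7201 * 9114 / 3741
R4 = 65629914 / 3741
R4 = 17543.41 ohm

17543.41 ohm


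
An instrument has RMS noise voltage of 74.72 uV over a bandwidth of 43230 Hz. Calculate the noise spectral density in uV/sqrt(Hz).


Noise spectral density = Vrms / sqrt(BW).
NSD = 74.72 / sqrt(43230)
NSD = 74.72 / 207.9183
NSD = 0.3594 uV/sqrt(Hz)

0.3594 uV/sqrt(Hz)


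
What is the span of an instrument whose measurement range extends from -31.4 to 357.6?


Span = upper range - lower range.
Span = 357.6 - (-31.4)
Span = 389.0

389.0


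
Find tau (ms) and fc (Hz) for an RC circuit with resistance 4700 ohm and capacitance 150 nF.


Time constant: tau = R * C.
tau = 4700 * 1.50e-07 = 0.000705 s
tau = 0.705 ms
Cutoff frequency: fc = 1 / (2*pi*R*C).
fc = 1 / (2*pi*0.000705) = 225.75 Hz

tau = 0.705 ms, fc = 225.75 Hz


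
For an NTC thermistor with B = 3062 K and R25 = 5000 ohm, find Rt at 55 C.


NTC thermistor equation: Rt = R25 * exp(B * (1/T - 1/T25)).
T in Kelvin: 328.15 K, T25 = 298.15 K
1/T - 1/T25 = 1/328.15 - 1/298.15 = -0.00030663
B * (1/T - 1/T25) = 3062 * -0.00030663 = -0.9389
Rt = 5000 * exp(-0.9389) = 1955.3 ohm

1955.3 ohm


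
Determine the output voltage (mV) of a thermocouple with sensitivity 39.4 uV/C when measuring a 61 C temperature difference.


The thermocouple output V = sensitivity * dT.
V = 39.4 uV/C * 61 C
V = 2403.4 uV
V = 2.403 mV

2.403 mV


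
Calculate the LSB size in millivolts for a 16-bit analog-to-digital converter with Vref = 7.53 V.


The resolution (LSB) of an ADC is Vref / 2^n.
LSB = 7.53 / 2^16
LSB = 7.53 / 65536
LSB = 0.0001149 V = 0.11489868 mV

0.11489868 mV


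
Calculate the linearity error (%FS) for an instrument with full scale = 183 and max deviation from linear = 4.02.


Linearity error = (max deviation / full scale) * 100%.
Linearity = (4.02 / 183) * 100
Linearity = 2.197 %FS

2.197 %FS


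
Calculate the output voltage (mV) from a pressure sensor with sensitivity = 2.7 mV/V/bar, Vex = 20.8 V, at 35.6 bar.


Output = sensitivity * Vex * P.
Vout = 2.7 * 20.8 * 35.6
Vout = 56.16 * 35.6
Vout = 1999.3 mV

1999.3 mV


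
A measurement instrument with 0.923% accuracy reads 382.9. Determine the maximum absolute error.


Absolute error = (accuracy% / 100) * reading.
Error = (0.923 / 100) * 382.9
Error = 0.00923 * 382.9
Error = 3.5342

3.5342


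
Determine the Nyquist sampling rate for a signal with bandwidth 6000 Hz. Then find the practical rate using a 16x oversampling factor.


By Nyquist theorem, fs_min = 2 * fmax.
fs_min = 2 * 6000 = 12000 Hz
Practical rate = 16 * fs_min = 16 * 12000 = 192000 Hz

fs_min = 12000 Hz, fs_practical = 192000 Hz


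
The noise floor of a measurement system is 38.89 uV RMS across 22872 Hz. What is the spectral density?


Noise spectral density = Vrms / sqrt(BW).
NSD = 38.89 / sqrt(22872)
NSD = 38.89 / 151.2349
NSD = 0.2571 uV/sqrt(Hz)

0.2571 uV/sqrt(Hz)


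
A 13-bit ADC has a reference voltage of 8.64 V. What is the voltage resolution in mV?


The resolution (LSB) of an ADC is Vref / 2^n.
LSB = 8.64 / 2^13
LSB = 8.64 / 8192
LSB = 0.00105469 V = 1.0546875 mV

1.0546875 mV


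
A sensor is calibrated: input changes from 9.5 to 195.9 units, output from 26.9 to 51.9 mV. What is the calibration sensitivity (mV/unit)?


Sensitivity = (y2 - y1) / (x2 - x1).
S = (51.9 - 26.9) / (195.9 - 9.5)
S = 25.0 / 186.4
S = 0.1341 mV/unit

0.1341 mV/unit


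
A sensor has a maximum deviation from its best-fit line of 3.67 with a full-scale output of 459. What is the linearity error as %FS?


Linearity error = (max deviation / full scale) * 100%.
Linearity = (3.67 / 459) * 100
Linearity = 0.8 %FS

0.8 %FS


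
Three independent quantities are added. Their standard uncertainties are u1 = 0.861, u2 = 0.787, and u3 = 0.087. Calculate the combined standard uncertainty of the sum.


For a sum of independent quantities, uc = sqrt(u1^2 + u2^2 + u3^2).
uc = sqrt(0.861^2 + 0.787^2 + 0.087^2)
uc = sqrt(0.741321 + 0.619369 + 0.007569)
uc = 1.1697

1.1697


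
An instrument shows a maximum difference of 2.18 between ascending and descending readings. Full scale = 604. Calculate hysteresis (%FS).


Hysteresis = (max difference / full scale) * 100%.
H = (2.18 / 604) * 100
H = 0.361 %FS

0.361 %FS


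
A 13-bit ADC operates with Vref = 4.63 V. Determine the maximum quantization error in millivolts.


The maximum quantization error is +/- LSB/2.
LSB = Vref / 2^n = 4.63 / 8192 = 0.00056519 V
Max error = LSB / 2 = 0.00056519 / 2 = 0.00028259 V
Max error = 0.2826 mV

0.2826 mV


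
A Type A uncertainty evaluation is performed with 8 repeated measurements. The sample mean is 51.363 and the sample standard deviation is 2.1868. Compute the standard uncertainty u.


The standard uncertainty for Type A evaluation is u = s / sqrt(n).
u = 2.1868 / sqrt(8)
u = 2.1868 / 2.8284
u = 0.7732

0.7732


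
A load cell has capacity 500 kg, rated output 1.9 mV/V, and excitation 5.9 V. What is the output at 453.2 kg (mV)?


Vout = rated_output * Vex * (load / capacity).
Vout = 1.9 * 5.9 * (453.2 / 500)
Vout = 1.9 * 5.9 * 0.9064
Vout = 10.161 mV

10.161 mV


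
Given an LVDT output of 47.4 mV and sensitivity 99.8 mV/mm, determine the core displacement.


Displacement = Vout / sensitivity.
d = 47.4 / 99.8
d = 0.475 mm

0.475 mm


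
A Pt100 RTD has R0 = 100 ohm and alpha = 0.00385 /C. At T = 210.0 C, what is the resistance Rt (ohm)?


The RTD equation: Rt = R0 * (1 + alpha * T).
Rt = 100 * (1 + 0.00385 * 210.0)
Rt = 100 * (1 + 0.8085)
Rt = 100 * 1.8085
Rt = 180.85 ohm

180.85 ohm


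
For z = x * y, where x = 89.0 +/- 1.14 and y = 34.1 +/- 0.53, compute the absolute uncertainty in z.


For a product z = x*y, the relative uncertainty is:
uz/z = sqrt((ux/x)^2 + (uy/y)^2)
Relative uncertainties: ux/x = 1.14/89.0 = 0.012809
uy/y = 0.53/34.1 = 0.015543
z = 89.0 * 34.1 = 3034.9
uz = 3034.9 * sqrt(0.012809^2 + 0.015543^2) = 61.124

61.124


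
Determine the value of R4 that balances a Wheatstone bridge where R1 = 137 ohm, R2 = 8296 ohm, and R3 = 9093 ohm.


At balance: R1*R4 = R2*R3, so R4 = R2*R3/R1.
R4 = 8296 * 9093 / 137
R4 = 75435528 / 137
R4 = 550624.29 ohm

550624.29 ohm


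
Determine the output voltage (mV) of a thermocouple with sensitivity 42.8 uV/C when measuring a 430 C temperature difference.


The thermocouple output V = sensitivity * dT.
V = 42.8 uV/C * 430 C
V = 18404.0 uV
V = 18.404 mV

18.404 mV


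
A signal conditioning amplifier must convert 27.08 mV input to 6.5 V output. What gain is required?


Gain = Vout / Vin (converting to same units).
G = 6.5 V / 27.08 mV
G = 6500.0 mV / 27.08 mV
G = 240.03

240.03


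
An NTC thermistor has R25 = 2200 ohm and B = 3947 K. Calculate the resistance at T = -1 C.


NTC thermistor equation: Rt = R25 * exp(B * (1/T - 1/T25)).
T in Kelvin: 272.15 K, T25 = 298.15 K
1/T - 1/T25 = 1/272.15 - 1/298.15 = 0.00032043
B * (1/T - 1/T25) = 3947 * 0.00032043 = 1.2647
Rt = 2200 * exp(1.2647) = 7792.7 ohm

7792.7 ohm


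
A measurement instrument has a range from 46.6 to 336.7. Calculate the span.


Span = upper range - lower range.
Span = 336.7 - (46.6)
Span = 290.1

290.1


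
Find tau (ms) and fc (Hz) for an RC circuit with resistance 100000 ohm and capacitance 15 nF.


Time constant: tau = R * C.
tau = 100000 * 1.50e-08 = 0.0015 s
tau = 1.5 ms
Cutoff frequency: fc = 1 / (2*pi*R*C).
fc = 1 / (2*pi*0.0015) = 106.1 Hz

tau = 1.5 ms, fc = 106.1 Hz


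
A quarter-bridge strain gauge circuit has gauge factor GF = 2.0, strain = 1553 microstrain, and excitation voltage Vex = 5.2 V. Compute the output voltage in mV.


Quarter bridge output: Vout = (GF * epsilon * Vex) / 4.
Vout = (2.0 * 1553e-6 * 5.2) / 4
Vout = 0.0161512 / 4 V
Vout = 0.0040378 V = 4.0378 mV

4.0378 mV


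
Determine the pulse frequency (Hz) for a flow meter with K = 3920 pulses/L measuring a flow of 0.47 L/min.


Frequency = K * Q / 60 (converting L/min to L/s).
f = 3920 * 0.47 / 60
f = 1842.4 / 60
f = 30.71 Hz

30.71 Hz


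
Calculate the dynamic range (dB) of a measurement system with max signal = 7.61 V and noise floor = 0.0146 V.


Dynamic range = 20 * log10(Vmax / Vnoise).
DR = 20 * log10(7.61 / 0.0146)
DR = 20 * log10(521.23)
DR = 54.34 dB

54.34 dB


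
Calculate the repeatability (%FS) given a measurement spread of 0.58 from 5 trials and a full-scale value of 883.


Repeatability = (spread / full scale) * 100%.
R = (0.58 / 883) * 100
R = 0.066 %FS

0.066 %FS


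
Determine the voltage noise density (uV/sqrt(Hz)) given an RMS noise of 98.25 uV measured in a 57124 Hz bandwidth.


Noise spectral density = Vrms / sqrt(BW).
NSD = 98.25 / sqrt(57124)
NSD = 98.25 / 239.0063
NSD = 0.4111 uV/sqrt(Hz)

0.4111 uV/sqrt(Hz)


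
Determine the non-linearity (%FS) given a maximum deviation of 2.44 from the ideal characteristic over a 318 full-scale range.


Linearity error = (max deviation / full scale) * 100%.
Linearity = (2.44 / 318) * 100
Linearity = 0.767 %FS

0.767 %FS


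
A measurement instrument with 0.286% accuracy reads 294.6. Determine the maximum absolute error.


Absolute error = (accuracy% / 100) * reading.
Error = (0.286 / 100) * 294.6
Error = 0.00286 * 294.6
Error = 0.8426

0.8426


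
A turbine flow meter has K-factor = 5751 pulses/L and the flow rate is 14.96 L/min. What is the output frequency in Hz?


Frequency = K * Q / 60 (converting L/min to L/s).
f = 5751 * 14.96 / 60
f = 86034.96 / 60
f = 1433.92 Hz

1433.92 Hz


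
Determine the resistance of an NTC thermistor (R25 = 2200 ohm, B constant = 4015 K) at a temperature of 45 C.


NTC thermistor equation: Rt = R25 * exp(B * (1/T - 1/T25)).
T in Kelvin: 318.15 K, T25 = 298.15 K
1/T - 1/T25 = 1/318.15 - 1/298.15 = -0.00021084
B * (1/T - 1/T25) = 4015 * -0.00021084 = -0.8465
Rt = 2200 * exp(-0.8465) = 943.6 ohm

943.6 ohm


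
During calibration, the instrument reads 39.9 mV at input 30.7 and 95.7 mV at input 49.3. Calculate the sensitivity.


Sensitivity = (y2 - y1) / (x2 - x1).
S = (95.7 - 39.9) / (49.3 - 30.7)
S = 55.8 / 18.6
S = 3.0 mV/unit

3.0 mV/unit


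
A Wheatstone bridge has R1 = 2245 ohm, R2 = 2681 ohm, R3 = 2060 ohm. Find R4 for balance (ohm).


At balance: R1*R4 = R2*R3, so R4 = R2*R3/R1.
R4 = 2681 * 2060 / 2245
R4 = 5522860 / 2245
R4 = 2460.07 ohm

2460.07 ohm


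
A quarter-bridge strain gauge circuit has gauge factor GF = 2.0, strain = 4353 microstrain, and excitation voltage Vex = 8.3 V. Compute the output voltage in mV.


Quarter bridge output: Vout = (GF * epsilon * Vex) / 4.
Vout = (2.0 * 4353e-6 * 8.3) / 4
Vout = 0.0722598 / 4 V
Vout = 0.01806495 V = 18.065 mV

18.065 mV


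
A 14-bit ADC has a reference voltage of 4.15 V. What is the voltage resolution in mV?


The resolution (LSB) of an ADC is Vref / 2^n.
LSB = 4.15 / 2^14
LSB = 4.15 / 16384
LSB = 0.0002533 V = 0.2532959 mV

0.2532959 mV


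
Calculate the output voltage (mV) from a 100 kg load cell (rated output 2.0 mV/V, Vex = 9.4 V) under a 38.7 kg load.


Vout = rated_output * Vex * (load / capacity).
Vout = 2.0 * 9.4 * (38.7 / 100)
Vout = 2.0 * 9.4 * 0.387
Vout = 7.276 mV

7.276 mV


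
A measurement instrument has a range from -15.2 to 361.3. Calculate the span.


Span = upper range - lower range.
Span = 361.3 - (-15.2)
Span = 376.5

376.5


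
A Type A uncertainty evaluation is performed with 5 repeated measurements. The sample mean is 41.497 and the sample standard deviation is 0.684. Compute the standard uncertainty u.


The standard uncertainty for Type A evaluation is u = s / sqrt(n).
u = 0.684 / sqrt(5)
u = 0.684 / 2.2361
u = 0.3059

0.3059


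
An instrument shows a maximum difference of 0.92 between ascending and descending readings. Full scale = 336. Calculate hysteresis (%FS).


Hysteresis = (max difference / full scale) * 100%.
H = (0.92 / 336) * 100
H = 0.274 %FS

0.274 %FS


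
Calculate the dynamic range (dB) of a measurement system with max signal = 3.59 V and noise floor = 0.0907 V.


Dynamic range = 20 * log10(Vmax / Vnoise).
DR = 20 * log10(3.59 / 0.0907)
DR = 20 * log10(39.58)
DR = 31.95 dB

31.95 dB


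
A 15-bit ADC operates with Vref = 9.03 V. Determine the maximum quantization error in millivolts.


The maximum quantization error is +/- LSB/2.
LSB = Vref / 2^n = 9.03 / 32768 = 0.00027557 V
Max error = LSB / 2 = 0.00027557 / 2 = 0.00013779 V
Max error = 0.1378 mV

0.1378 mV


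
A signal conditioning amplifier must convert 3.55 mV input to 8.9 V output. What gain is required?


Gain = Vout / Vin (converting to same units).
G = 8.9 V / 3.55 mV
G = 8900.0 mV / 3.55 mV
G = 2507.04

2507.04


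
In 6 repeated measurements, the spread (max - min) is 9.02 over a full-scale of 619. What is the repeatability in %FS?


Repeatability = (spread / full scale) * 100%.
R = (9.02 / 619) * 100
R = 1.457 %FS

1.457 %FS


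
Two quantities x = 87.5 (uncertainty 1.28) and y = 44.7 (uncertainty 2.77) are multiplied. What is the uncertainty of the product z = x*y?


For a product z = x*y, the relative uncertainty is:
uz/z = sqrt((ux/x)^2 + (uy/y)^2)
Relative uncertainties: ux/x = 1.28/87.5 = 0.014629
uy/y = 2.77/44.7 = 0.061969
z = 87.5 * 44.7 = 3911.3
uz = 3911.3 * sqrt(0.014629^2 + 0.061969^2) = 249.037

249.037


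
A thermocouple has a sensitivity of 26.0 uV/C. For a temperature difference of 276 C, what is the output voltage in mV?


The thermocouple output V = sensitivity * dT.
V = 26.0 uV/C * 276 C
V = 7176.0 uV
V = 7.176 mV

7.176 mV


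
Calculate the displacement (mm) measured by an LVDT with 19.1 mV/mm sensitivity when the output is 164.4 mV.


Displacement = Vout / sensitivity.
d = 164.4 / 19.1
d = 8.607 mm

8.607 mm


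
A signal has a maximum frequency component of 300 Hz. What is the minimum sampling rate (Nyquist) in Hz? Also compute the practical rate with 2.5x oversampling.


By Nyquist theorem, fs_min = 2 * fmax.
fs_min = 2 * 300 = 600 Hz
Practical rate = 2.5 * fs_min = 2.5 * 600 = 1500 Hz

fs_min = 600 Hz, fs_practical = 1500 Hz


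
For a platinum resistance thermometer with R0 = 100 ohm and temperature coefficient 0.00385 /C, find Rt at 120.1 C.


The RTD equation: Rt = R0 * (1 + alpha * T).
Rt = 100 * (1 + 0.00385 * 120.1)
Rt = 100 * (1 + 0.462385)
Rt = 100 * 1.462385
Rt = 146.239 ohm

146.239 ohm


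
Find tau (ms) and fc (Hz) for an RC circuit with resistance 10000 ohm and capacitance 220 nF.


Time constant: tau = R * C.
tau = 10000 * 2.20e-07 = 0.0022 s
tau = 2.2 ms
Cutoff frequency: fc = 1 / (2*pi*R*C).
fc = 1 / (2*pi*0.0022) = 72.34 Hz

tau = 2.2 ms, fc = 72.34 Hz


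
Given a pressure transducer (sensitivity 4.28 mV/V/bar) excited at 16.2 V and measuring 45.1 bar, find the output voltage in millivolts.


Output = sensitivity * Vex * P.
Vout = 4.28 * 16.2 * 45.1
Vout = 69.336 * 45.1
Vout = 3127.05 mV

3127.05 mV


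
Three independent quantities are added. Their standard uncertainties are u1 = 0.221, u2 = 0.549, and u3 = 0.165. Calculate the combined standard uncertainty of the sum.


For a sum of independent quantities, uc = sqrt(u1^2 + u2^2 + u3^2).
uc = sqrt(0.221^2 + 0.549^2 + 0.165^2)
uc = sqrt(0.048841 + 0.301401 + 0.027225)
uc = 0.6144

0.6144


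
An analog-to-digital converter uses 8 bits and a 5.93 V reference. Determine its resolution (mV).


The resolution (LSB) of an ADC is Vref / 2^n.
LSB = 5.93 / 2^8
LSB = 5.93 / 256
LSB = 0.02316406 V = 23.1640625 mV

23.1640625 mV
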